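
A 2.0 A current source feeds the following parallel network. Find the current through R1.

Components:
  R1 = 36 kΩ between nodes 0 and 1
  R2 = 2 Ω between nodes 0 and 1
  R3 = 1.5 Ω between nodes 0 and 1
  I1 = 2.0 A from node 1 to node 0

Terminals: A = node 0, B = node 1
All resistors sit directly between nodes 0 and 1, so they are in parallel and share one voltage V; the full source current 2 A splits among them.
1/R_par = 1/36000 + 1/2 + 1/1.5 = 1.167 S  =>  R_par = 0.8571 Ω
V = I × R_par = 2 × 0.8571 = 1.714 V
I_R1 = V/R1 = 1.714/36000 = 0.00004762 A

Final answer: 4.762e-05 A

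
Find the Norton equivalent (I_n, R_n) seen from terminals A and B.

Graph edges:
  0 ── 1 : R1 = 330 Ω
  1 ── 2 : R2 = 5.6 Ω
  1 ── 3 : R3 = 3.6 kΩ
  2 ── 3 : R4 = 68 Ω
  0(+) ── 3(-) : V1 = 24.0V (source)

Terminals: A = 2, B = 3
Find the Thévenin equivalent first; then I_n = V_th/R_th and R_n = R_th.
Step 1 — V_th is the open-circuit voltage V_A - V_B (nothing connected across the terminals).
Nodal analysis, taking node 3 as the 0 V reference.
Source V1 fixes V_0 = 24 V.
KCL at each unknown node (sum of currents leaving = 0; resistances in Ω):
  Node 1: (V_1 - 24)/330 + (V_1 - V_2)/5.6 + (V_1 - 0)/3600 = 0
  Node 2: (V_2 - V_1)/5.6 + (V_2 - 0)/68 = 0
Collecting terms (coefficients in siemens):
  0.1819·V_1 - 0.1786·V_2 = 0.07273
  0.1933·V_2 - 0.1786·V_1 = 0
Determinant D = (0.1819)(0.1933) - (-0.1786)(-0.1786) = 0.003265
V_1 = [(0.07273)(0.1933) - (-0.1786)(0)]/D = 4.305 V
V_2 = [(0.1819)(0) - (0.07273)(-0.1786)]/D = 3.977 V
V_th = V_2 - V_3 = 3.977 - 0 = 3.977 V
Step 2 — R_th: zero the source — replace V1 by a short circuit (node 3 merges into node 0) — and find the resistance seen between A (node 2) and B (node 0).
Reduce the network between node 2 (A) and node 0 (B) by series/parallel combination:
  Rp1 = R1 ‖ R3 (parallel, both between nodes 0 and 1) = 1/(1/330 + 1/3600) = 302.3 Ω
  Rs1 = R2 + Rp1 (series, joined only at node 1) = 5.6 + 302.3 = 307.9 Ω
  Rp2 = R4 ‖ Rs1 (parallel, both between nodes 0 and 2) = 1/(1/68 + 1/307.9) = 55.7 Ω
R_th = 55.7 Ω
I_n = V_th/R_th = 3.977/55.7 = 0.0714 A, and R_n = R_th = 55.7 Ω

Final answer: I_n = 0.0714 A, R_n = 55.7 Ω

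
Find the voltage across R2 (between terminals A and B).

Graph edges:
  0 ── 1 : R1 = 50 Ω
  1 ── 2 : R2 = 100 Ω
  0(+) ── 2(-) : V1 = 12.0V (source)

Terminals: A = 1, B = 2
R1 and R2 are in series across V1 (node 0 → node 1 → node 2), and the output A–B is taken across R2, so this is a voltage divider.
Series current: I = V1/(R1 + R2) = 12/(50 + 100) = 12/150 = 0.08 A
V_R2 = I × R2 = V1 × R2/(R1 + R2) = 12 × 100/150 = 8 V

Final answer: 8 V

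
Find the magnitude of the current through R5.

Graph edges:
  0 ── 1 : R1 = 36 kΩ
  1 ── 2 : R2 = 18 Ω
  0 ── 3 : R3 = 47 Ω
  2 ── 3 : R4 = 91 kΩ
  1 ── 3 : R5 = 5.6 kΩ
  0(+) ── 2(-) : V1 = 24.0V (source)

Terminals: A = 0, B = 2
Nodal analysis, taking node 2 as the 0 V reference.
Source V1 fixes V_0 = 24 V.
KCL at each unknown node (sum of currents leaving = 0; resistances in Ω):
  Node 1: (V_1 - 24)/36000 + (V_1 - 0)/18 + (V_1 - V_3)/5600 = 0
  Node 3: (V_3 - 24)/47 + (V_3 - 0)/91000 + (V_3 - V_1)/5600 = 0
Collecting terms (coefficients in siemens):
  0.05576·V_1 - 0.0001786·V_3 = 0.0006667
  0.02147·V_3 - 0.0001786·V_1 = 0.5106
Determinant D = (0.05576)(0.02147) - (-0.0001786)(-0.0001786) = 0.001197
V_1 = [(0.0006667)(0.02147) - (-0.0001786)(0.5106)]/D = 0.08814 V
V_3 = [(0.05576)(0.5106) - (0.0006667)(-0.0001786)]/D = 23.79 V
I_R5 = (V_1 - V_3)/R5 = (0.08814 - 23.79)/5600 = -0.004232 A
|I_R5| = 0.004232 A

Final answer: |I_R5| = 0.004232 A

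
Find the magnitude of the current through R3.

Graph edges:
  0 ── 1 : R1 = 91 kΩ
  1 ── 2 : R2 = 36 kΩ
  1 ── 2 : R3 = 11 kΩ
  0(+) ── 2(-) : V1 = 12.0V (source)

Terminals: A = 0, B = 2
Nodal analysis, taking node 2 as the 0 V reference.
Source V1 fixes V_0 = 12 V.
KCL at each unknown node (sum of currents leaving = 0; resistances in Ω):
  Node 1: (V_1 - 12)/91000 + (V_1 - 0)/36000 + (V_1 - 0)/11000 = 0
Collecting terms: 0.0001297 × V_1 = 0.0001319  =>  V_1 = 1.017 V
I_R3 = (V_1 - V_2)/R3 = (1.017 - 0)/11000 = 0.00009245 A
|I_R3| = 0.00009245 A

Final answer: |I_R3| = 9.245e-05 A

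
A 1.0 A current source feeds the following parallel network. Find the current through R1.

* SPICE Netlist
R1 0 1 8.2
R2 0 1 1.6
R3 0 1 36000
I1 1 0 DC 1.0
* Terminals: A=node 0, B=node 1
All resistors sit directly between nodes 0 and 1, so they are in parallel and share one voltage V; the full source current 1 A splits among them.
1/R_par = 1/8.2 + 1/1.6 + 1/36000 = 0.747 S  =>  R_par = 1.339 Ω
V = I × R_par = 1 × 1.339 = 1.339 V
I_R1 = V/R1 = 1.339/8.2 = 0.1633 A

Final answer: 0.1633 A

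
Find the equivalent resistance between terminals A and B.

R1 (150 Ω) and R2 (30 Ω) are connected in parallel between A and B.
Reduce the network between node 0 (A) and node 1 (B) by series/parallel combination:
  Rp1 = R1 ‖ R2 (parallel, both between nodes 0 and 1) = 1/(1/150 + 1/30) = 25 Ω
R_eq = 25 Ω

Final answer: 25 Ω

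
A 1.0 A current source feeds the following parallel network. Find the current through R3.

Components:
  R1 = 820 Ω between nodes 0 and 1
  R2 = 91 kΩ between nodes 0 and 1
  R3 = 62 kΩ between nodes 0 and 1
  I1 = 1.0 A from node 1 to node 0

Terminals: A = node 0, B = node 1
All resistors sit directly between nodes 0 and 1, so they are in parallel and share one voltage V; the full source current 1 A splits among them.
1/R_par = 1/820 + 1/91000 + 1/62000 = 0.001247 S  =>  R_par = 802.2 Ω
V = I × R_par = 1 × 802.2 = 802.2 V
I_R3 = V/R3 = 802.2/62000 = 0.01294 A

Final answer: 0.01294 A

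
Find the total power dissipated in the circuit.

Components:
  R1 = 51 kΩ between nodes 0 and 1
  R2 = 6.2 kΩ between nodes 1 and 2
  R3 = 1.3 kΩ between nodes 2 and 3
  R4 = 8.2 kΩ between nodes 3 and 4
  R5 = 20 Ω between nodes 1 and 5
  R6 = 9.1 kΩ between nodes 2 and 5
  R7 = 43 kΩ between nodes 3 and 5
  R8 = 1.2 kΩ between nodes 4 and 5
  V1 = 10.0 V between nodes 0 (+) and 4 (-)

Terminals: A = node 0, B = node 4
Nodal analysis, taking node 4 as the 0 V reference.
Source V1 fixes V_0 = 10 V.
KCL at each unknown node (sum of currents leaving = 0; resistances in Ω):
  Node 1: (V_1 - 10)/51000 + (V_1 - V_2)/6200 + (V_1 - V_5)/20 = 0
  Node 2: (V_2 - V_1)/6200 + (V_2 - V_3)/1300 + (V_2 - V_5)/9100 = 0
  Node 3: (V_3 - V_2)/1300 + (V_3 - 0)/8200 + (V_3 - V_5)/43000 = 0
  Node 5: (V_5 - V_1)/20 + (V_5 - V_2)/9100 + (V_5 - V_3)/43000 + (V_5 - 0)/1200 = 0
Collecting terms (coefficients in siemens):
  0.05018·V_1 - 0.0001613·V_2 - 0.05·V_5 = 0.0001961
  0.00104·V_2 - 0.0001613·V_1 - 0.0007692·V_3 - 0.0001099·V_5 = 0
  0.0009144·V_3 - 0.0007692·V_2 - 0.00002326·V_5 = 0
  0.05097·V_5 - 0.05·V_1 - 0.0001099·V_2 - 0.00002326·V_3 = 0
Solving these 4 simultaneous equations (Gaussian elimination) gives:
  V_1 = 0.2138 V, V_2 = 0.1569 V, V_3 = 0.1373 V, V_5 = 0.2102 V
Power in each resistor, P = (ΔV)²/R:
  P_R1 = (10 - 0.2138)²/51000 = 0.001878 W
  P_R2 = (0.2138 - 0.1569)²/6200 = 0.0000005235 W
  P_R3 = (0.1569 - 0.1373)²/1300 = 0.0000002944 W
  P_R4 = (0.1373 - 0)²/8200 = 0.000002299 W
  P_R5 = (0.2138 - 0.2102)²/20 = 0.0000006676 W
  P_R6 = (0.1569 - 0.2102)²/9100 = 0.0000003124 W
  P_R7 = (0.1373 - 0.2102)²/43000 = 0.0000001235 W
  P_R8 = (0 - 0.2102)²/1200 = 0.00003681 W
P_total = P_R1 + P_R2 + P_R3 + P_R4 + P_R5 + P_R6 + P_R7 + P_R8 = 0.001919 W

Final answer: 0.001919 W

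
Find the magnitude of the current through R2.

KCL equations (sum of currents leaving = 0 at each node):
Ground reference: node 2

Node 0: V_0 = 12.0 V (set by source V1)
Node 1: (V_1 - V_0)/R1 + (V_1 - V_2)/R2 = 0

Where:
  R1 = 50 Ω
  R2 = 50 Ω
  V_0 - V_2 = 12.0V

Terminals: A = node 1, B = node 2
Nodal analysis, taking node 2 as the 0 V reference.
Source V1 fixes V_0 = 12 V.
KCL at each unknown node (sum of currents leaving = 0; resistances in Ω):
  Node 1: (V_1 - 12)/50 + (V_1 - 0)/50 = 0
Collecting terms: 0.04 × V_1 = 0.24  =>  V_1 = 6 V
I_R2 = (V_1 - V_2)/R2 = (6 - 0)/50 = 0.12 A
|I_R2| = 0.12 A

Final answer: |I_R2| = 0.12 A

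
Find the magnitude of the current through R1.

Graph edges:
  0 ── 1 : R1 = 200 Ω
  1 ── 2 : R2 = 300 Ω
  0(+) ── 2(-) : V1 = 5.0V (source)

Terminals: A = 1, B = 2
Nodal analysis, taking node 2 as the 0 V reference.
Source V1 fixes V_0 = 5 V.
KCL at each unknown node (sum of currents leaving = 0; resistances in Ω):
  Node 1: (V_1 - 5)/200 + (V_1 - 0)/300 = 0
Collecting terms: 0.008333 × V_1 = 0.025  =>  V_1 = 3 V
I_R1 = (V_0 - V_1)/R1 = (5 - 3)/200 = 0.01 A
|I_R1| = 0.01 A

Final answer: |I_R1| = 0.01 A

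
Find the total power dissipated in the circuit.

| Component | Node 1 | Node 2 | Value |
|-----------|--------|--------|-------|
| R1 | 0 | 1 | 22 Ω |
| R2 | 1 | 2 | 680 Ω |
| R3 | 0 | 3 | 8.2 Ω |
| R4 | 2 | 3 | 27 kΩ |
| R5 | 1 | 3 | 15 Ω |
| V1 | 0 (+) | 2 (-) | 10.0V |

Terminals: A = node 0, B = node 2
Nodal analysis, taking node 2 as the 0 V reference.
Source V1 fixes V_0 = 10 V.
KCL at each unknown node (sum of currents leaving = 0; resistances in Ω):
  Node 1: (V_1 - 10)/22 + (V_1 - 0)/680 + (V_1 - V_3)/15 = 0
  Node 3: (V_3 - 10)/8.2 + (V_3 - 0)/27000 + (V_3 - V_1)/15 = 0
Collecting terms (coefficients in siemens):
  0.1136·V_1 - 0.06667·V_3 = 0.4545
  0.1887·V_3 - 0.06667·V_1 = 1.22
Determinant D = (0.1136)(0.1887) - (-0.06667)(-0.06667) = 0.01699
V_1 = [(0.4545)(0.1887) - (-0.06667)(1.22)]/D = 9.835 V
V_3 = [(0.1136)(1.22) - (0.4545)(-0.06667)]/D = 9.94 V
Power in each resistor, P = (ΔV)²/R:
  P_R1 = (10 - 9.835)²/22 = 0.001234 W
  P_R2 = (9.835 - 0)²/680 = 0.1423 W
  P_R3 = (10 - 9.94)²/8.2 = 0.0004419 W
  P_R4 = (0 - 9.94)²/27000 = 0.003659 W
  P_R5 = (9.835 - 9.94)²/15 = 0.0007293 W
P_total = P_R1 + P_R2 + P_R3 + P_R4 + P_R5 = 0.1483 W

Final answer: 0.1483 W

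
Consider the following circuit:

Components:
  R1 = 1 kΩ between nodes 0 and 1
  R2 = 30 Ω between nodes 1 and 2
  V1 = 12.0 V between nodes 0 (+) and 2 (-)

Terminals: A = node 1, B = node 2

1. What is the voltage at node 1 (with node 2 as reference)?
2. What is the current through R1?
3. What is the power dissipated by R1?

Nodal analysis, taking node 2 as the 0 V reference.
Source V1 fixes V_0 = 12 V.
KCL at each unknown node (sum of currents leaving = 0; resistances in Ω):
  Node 1: (V_1 - 12)/1000 + (V_1 - 0)/30 = 0
Collecting terms: 0.03433 × V_1 = 0.012  =>  V_1 = 0.3495 V
Part 1:
  Read off the nodal solution: V_1 = 0.3495 V
Part 2:
  I_R1 = (V_0 - V_1)/R1 = (12 - 0.3495)/1000 = 0.01165 A
  Magnitude: I_R1 = 0.01165 A
Part 3:
  I_R1 = (V_0 - V_1)/R1 = (12 - 0.3495)/1000 = 0.01165 A
  P_R1 = I_R1² × R1 = (0.01165)² × 1000 = 0.1357 W

Final answers:
1. V_1 = 0.3495 V
2. I_R1 = 0.01165 A
3. P_R1 = 0.1357 W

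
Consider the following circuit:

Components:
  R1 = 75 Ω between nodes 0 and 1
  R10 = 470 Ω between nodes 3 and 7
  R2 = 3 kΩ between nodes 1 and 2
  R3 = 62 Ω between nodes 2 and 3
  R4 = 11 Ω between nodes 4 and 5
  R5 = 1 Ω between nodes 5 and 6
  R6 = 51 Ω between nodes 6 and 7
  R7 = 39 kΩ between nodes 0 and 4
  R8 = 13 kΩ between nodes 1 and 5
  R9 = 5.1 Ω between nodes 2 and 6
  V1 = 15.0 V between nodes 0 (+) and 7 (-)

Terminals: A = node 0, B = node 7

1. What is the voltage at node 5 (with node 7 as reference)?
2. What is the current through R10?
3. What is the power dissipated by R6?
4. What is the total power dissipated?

Nodal analysis, taking node 7 as the 0 V reference.
Source V1 fixes V_0 = 15 V.
KCL at each unknown node (sum of currents leaving = 0; resistances in Ω):
  Node 1: (V_1 - 15)/75 + (V_1 - V_2)/3000 + (V_1 - V_5)/13000 = 0
  Node 2: (V_2 - V_1)/3000 + (V_2 - V_3)/62 + (V_2 - V_6)/5.1 = 0
  Node 3: (V_3 - V_2)/62 + (V_3 - 0)/470 = 0
  Node 4: (V_4 - V_5)/11 + (V_4 - 15)/39000 = 0
  Node 5: (V_5 - V_4)/11 + (V_5 - V_6)/1 + (V_5 - V_1)/13000 = 0
  Node 6: (V_6 - V_5)/1 + (V_6 - 0)/51 + (V_6 - V_2)/5.1 = 0
Collecting terms (coefficients in siemens):
  0.01374·V_1 - 0.0003333·V_2 - 0.00007692·V_5 = 0.2
  0.2125·V_2 - 0.0003333·V_1 - 0.01613·V_3 - 0.1961·V_6 = 0
  0.01826·V_3 - 0.01613·V_2 = 0
  0.09093·V_4 - 0.09091·V_5 = 0.0003846
  1.091·V_5 - 0.00007692·V_1 - 0.09091·V_4 - 1·V_6 = 0
  1.216·V_6 - 0.1961·V_2 - 1·V_5 = 0
Solving these 6 simultaneous equations (Gaussian elimination) gives:
  V_1 = 14.56 V, V_2 = 0.3091 V, V_3 = 0.2731 V, V_4 = 0.2935 V
  V_5 = 0.2893 V, V_6 = 0.2879 V
Part 1:
  Read off the nodal solution: V_5 = 0.2893 V
Part 2:
  I_R10 = (V_3 - V_7)/R10 = (0.2731 - 0)/470 = 0.0005811 A
  Magnitude: I_R10 = 0.0005811 A
Part 3:
  I_R6 = (V_6 - V_7)/R6 = (0.2879 - 0)/51 = 0.005645 A
  P_R6 = I_R6² × R6 = (0.005645)² × 51 = 0.001625 W
Part 4:
  Power in each resistor, P = (ΔV)²/R:
    P_R1 = (15 - 14.56)²/75 = 0.002565 W
    P_R2 = (14.56 - 0.3091)²/3000 = 0.06771 W
    P_R3 = (0.3091 - 0.2731)²/62 = 0.00002094 W
    P_R4 = (0.2935 - 0.2893)²/11 = 0.000001564 W
    P_R5 = (0.2893 - 0.2879)²/1 = 0.000002175 W
    P_R6 = (0.2879 - 0)²/51 = 0.001625 W
    P_R7 = (15 - 0.2935)²/39000 = 0.005546 W
    P_R8 = (14.56 - 0.2893)²/13000 = 0.01567 W
    P_R9 = (0.3091 - 0.2879)²/5.1 = 0.00008867 W
    P_R10 = (0.2731 - 0)²/470 = 0.0001587 W
  P_total = P_R1 + P_R2 + P_R3 + P_R4 + P_R5 + P_R6 + P_R7 + P_R8 + P_R9 + P_R10 = 0.09339 W

Final answers:
1. V_5 = 0.2893 V
2. I_R10 = 0.0005811 A
3. P_R6 = 0.001625 W
4. P_total = 0.09339 W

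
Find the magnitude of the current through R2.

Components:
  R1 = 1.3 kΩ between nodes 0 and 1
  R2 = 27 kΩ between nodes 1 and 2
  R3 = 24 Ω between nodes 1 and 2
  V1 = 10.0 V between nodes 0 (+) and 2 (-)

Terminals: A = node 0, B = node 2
Nodal analysis, taking node 2 as the 0 V reference.
Source V1 fixes V_0 = 10 V.
KCL at each unknown node (sum of currents leaving = 0; resistances in Ω):
  Node 1: (V_1 - 10)/1300 + (V_1 - 0)/27000 + (V_1 - 0)/24 = 0
Collecting terms: 0.04247 × V_1 = 0.007692  =>  V_1 = 0.1811 V
I_R2 = (V_1 - V_2)/R2 = (0.1811 - 0)/27000 = 0.000006708 A
|I_R2| = 0.000006708 A

Final answer: |I_R2| = 6.708e-06 A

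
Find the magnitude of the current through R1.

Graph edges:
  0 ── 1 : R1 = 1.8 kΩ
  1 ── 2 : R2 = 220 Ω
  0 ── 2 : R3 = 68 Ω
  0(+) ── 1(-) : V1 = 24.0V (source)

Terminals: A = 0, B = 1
Nodal analysis, taking node 1 as the 0 V reference.
Source V1 fixes V_0 = 24 V.
KCL at each unknown node (sum of currents leaving = 0; resistances in Ω):
  Node 2: (V_2 - 0)/220 + (V_2 - 24)/68 = 0
Collecting terms: 0.01925 × V_2 = 0.3529  =>  V_2 = 18.33 V
I_R1 = (V_0 - V_1)/R1 = (24 - 0)/1800 = 0.01333 A
|I_R1| = 0.01333 A

Final answer: |I_R1| = 0.01333 A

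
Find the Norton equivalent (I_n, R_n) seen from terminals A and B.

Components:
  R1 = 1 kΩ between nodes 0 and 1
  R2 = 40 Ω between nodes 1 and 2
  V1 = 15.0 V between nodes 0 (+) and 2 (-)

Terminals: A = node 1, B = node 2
Find the Thévenin equivalent first; then I_n = V_th/R_th and R_n = R_th.
Step 1 — V_th is the open-circuit voltage V_A - V_B (nothing connected across the terminals).
Nodal analysis, taking node 2 as the 0 V reference.
Source V1 fixes V_0 = 15 V.
KCL at each unknown node (sum of currents leaving = 0; resistances in Ω):
  Node 1: (V_1 - 15)/1000 + (V_1 - 0)/40 = 0
Collecting terms: 0.026 × V_1 = 0.015  =>  V_1 = 0.5769 V
V_th = V_1 - V_2 = 0.5769 - 0 = 0.5769 V
Step 2 — R_th: zero the source — replace V1 by a short circuit (node 2 merges into node 0) — and find the resistance seen between A (node 1) and B (node 0).
Reduce the network between node 1 (A) and node 0 (B) by series/parallel combination:
  Rp1 = R1 ‖ R2 (parallel, both between nodes 0 and 1) = 1/(1/1000 + 1/40) = 38.46 Ω
R_th = 38.46 Ω
I_n = V_th/R_th = 0.5769/38.46 = 0.015 A, and R_n = R_th = 38.46 Ω

Final answer: I_n = 0.015 A, R_n = 38.46 Ω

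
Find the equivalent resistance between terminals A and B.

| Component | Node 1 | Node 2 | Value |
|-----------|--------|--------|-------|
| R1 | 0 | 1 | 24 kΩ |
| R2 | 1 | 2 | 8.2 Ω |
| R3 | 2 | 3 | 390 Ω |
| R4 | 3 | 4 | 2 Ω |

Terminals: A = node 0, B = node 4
Reduce the network between node 0 (A) and node 4 (B) by series/parallel combination:
  Rs1 = R1 + R2 (series, joined only at node 1) = 24000 + 8.2 = 24010 Ω
  Rs2 = R3 + Rs1 (series, joined only at node 2) = 390 + 24010 = 24400 Ω
  Rs3 = R4 + Rs2 (series, joined only at node 3) = 2 + 24400 = 24400 Ω
R_eq = 24.4 kΩ

Final answer: 24.4 kΩ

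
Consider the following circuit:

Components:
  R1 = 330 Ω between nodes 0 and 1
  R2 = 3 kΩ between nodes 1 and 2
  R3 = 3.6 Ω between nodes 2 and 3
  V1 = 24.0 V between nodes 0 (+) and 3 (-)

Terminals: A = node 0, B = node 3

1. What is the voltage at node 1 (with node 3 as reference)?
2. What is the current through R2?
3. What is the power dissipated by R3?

Nodal analysis, taking node 3 as the 0 V reference.
Source V1 fixes V_0 = 24 V.
KCL at each unknown node (sum of currents leaving = 0; resistances in Ω):
  Node 1: (V_1 - 24)/330 + (V_1 - V_2)/3000 = 0
  Node 2: (V_2 - V_1)/3000 + (V_2 - 0)/3.6 = 0
Collecting terms (coefficients in siemens):
  0.003364·V_1 - 0.0003333·V_2 = 0.07273
  0.2781·V_2 - 0.0003333·V_1 = 0
Determinant D = (0.003364)(0.2781) - (-0.0003333)(-0.0003333) = 0.0009354
V_1 = [(0.07273)(0.2781) - (-0.0003333)(0)]/D = 21.62 V
V_2 = [(0.003364)(0) - (0.07273)(-0.0003333)]/D = 0.02592 V
Part 1:
  Read off the nodal solution: V_1 = 21.62 V
Part 2:
  I_R2 = (V_1 - V_2)/R2 = (21.62 - 0.02592)/3000 = 0.007199 A
  Magnitude: I_R2 = 0.007199 A
Part 3:
  I_R3 = (V_2 - V_3)/R3 = (0.02592 - 0)/3.6 = 0.007199 A
  P_R3 = I_R3² × R3 = (0.007199)² × 3.6 = 0.0001866 W

Final answers:
1. V_1 = 21.62 V
2. I_R2 = 0.007199 A
3. P_R3 = 0.0001866 W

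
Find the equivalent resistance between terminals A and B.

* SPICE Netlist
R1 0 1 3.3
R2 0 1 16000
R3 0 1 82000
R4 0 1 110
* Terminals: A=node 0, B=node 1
Reduce the network between node 0 (A) and node 1 (B) by series/parallel combination:
  Rp1 = R1 ‖ R2 ‖ R3 ‖ R4 (parallel, all between nodes 0 and 1) = 1/(1/3.3 + 1/16000 + 1/82000 + 1/110) = 3.203 Ω
R_eq = 3.203 Ω

Final answer: 3.203 Ω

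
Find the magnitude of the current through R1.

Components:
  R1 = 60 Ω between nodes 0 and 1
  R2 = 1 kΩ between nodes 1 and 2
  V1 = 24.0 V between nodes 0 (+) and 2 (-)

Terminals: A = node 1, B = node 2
Nodal analysis, taking node 2 as the 0 V reference.
Source V1 fixes V_0 = 24 V.
KCL at each unknown node (sum of currents leaving = 0; resistances in Ω):
  Node 1: (V_1 - 24)/60 + (V_1 - 0)/1000 = 0
Collecting terms: 0.01767 × V_1 = 0.4  =>  V_1 = 22.64 V
I_R1 = (V_0 - V_1)/R1 = (24 - 22.64)/60 = 0.02264 A
|I_R1| = 0.02264 A

Final answer: |I_R1| = 0.02264 A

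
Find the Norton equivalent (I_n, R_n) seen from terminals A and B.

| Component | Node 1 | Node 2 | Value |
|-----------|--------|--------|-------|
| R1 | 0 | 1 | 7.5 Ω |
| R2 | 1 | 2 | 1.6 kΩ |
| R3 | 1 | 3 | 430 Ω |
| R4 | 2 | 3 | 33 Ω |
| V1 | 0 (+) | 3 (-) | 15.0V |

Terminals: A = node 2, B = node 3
Find the Thévenin equivalent first; then I_n = V_th/R_th and R_n = R_th.
Step 1 — V_th is the open-circuit voltage V_A - V_B (nothing connected across the terminals).
Nodal analysis, taking node 3 as the 0 V reference.
Source V1 fixes V_0 = 15 V.
KCL at each unknown node (sum of currents leaving = 0; resistances in Ω):
  Node 1: (V_1 - 15)/7.5 + (V_1 - V_2)/1600 + (V_1 - 0)/430 = 0
  Node 2: (V_2 - V_1)/1600 + (V_2 - 0)/33 = 0
Collecting terms (coefficients in siemens):
  0.1363·V_1 - 0.000625·V_2 = 2
  0.03093·V_2 - 0.000625·V_1 = 0
Determinant D = (0.1363)(0.03093) - (-0.000625)(-0.000625) = 0.004215
V_1 = [(2)(0.03093) - (-0.000625)(0)]/D = 14.68 V
V_2 = [(0.1363)(0) - (2)(-0.000625)]/D = 0.2966 V
V_th = V_2 - V_3 = 0.2966 - 0 = 0.2966 V
Step 2 — R_th: zero the source — replace V1 by a short circuit (node 3 merges into node 0) — and find the resistance seen between A (node 2) and B (node 0).
Reduce the network between node 2 (A) and node 0 (B) by series/parallel combination:
  Rp1 = R1 ‖ R3 (parallel, both between nodes 0 and 1) = 1/(1/7.5 + 1/430) = 7.371 Ω
  Rs1 = R2 + Rp1 (series, joined only at node 1) = 1600 + 7.371 = 1607 Ω
  Rp2 = R4 ‖ Rs1 (parallel, both between nodes 0 and 2) = 1/(1/33 + 1/1607) = 32.34 Ω
R_th = 32.34 Ω
I_n = V_th/R_th = 0.2966/32.34 = 0.009172 A, and R_n = R_th = 32.34 Ω

Final answer: I_n = 0.009172 A, R_n = 32.34 Ω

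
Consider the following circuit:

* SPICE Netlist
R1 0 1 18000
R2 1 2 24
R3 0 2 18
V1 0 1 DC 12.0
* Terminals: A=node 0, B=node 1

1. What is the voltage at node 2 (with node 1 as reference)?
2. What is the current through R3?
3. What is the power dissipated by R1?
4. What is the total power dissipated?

Nodal analysis, taking node 1 as the 0 V reference.
Source V1 fixes V_0 = 12 V.
KCL at each unknown node (sum of currents leaving = 0; resistances in Ω):
  Node 2: (V_2 - 0)/24 + (V_2 - 12)/18 = 0
Collecting terms: 0.09722 × V_2 = 0.6667  =>  V_2 = 6.857 V
Part 1:
  Read off the nodal solution: V_2 = 6.857 V
Part 2:
  I_R3 = (V_0 - V_2)/R3 = (12 - 6.857)/18 = 0.2857 A
  Magnitude: I_R3 = 0.2857 A
Part 3:
  I_R1 = (V_0 - V_1)/R1 = (12 - 0)/18000 = 0.0006667 A
  P_R1 = I_R1² × R1 = (0.0006667)² × 18000 = 0.008 W
Part 4:
  Power in each resistor, P = (ΔV)²/R:
    P_R1 = (12 - 0)²/18000 = 0.008 W
    P_R2 = (0 - 6.857)²/24 = 1.959 W
    P_R3 = (12 - 6.857)²/18 = 1.469 W
  P_total = P_R1 + P_R2 + P_R3 = 3.437 W

Final answers:
1. V_2 = 6.857 V
2. I_R3 = 0.2857 A
3. P_R1 = 0.008 W
4. P_total = 3.437 W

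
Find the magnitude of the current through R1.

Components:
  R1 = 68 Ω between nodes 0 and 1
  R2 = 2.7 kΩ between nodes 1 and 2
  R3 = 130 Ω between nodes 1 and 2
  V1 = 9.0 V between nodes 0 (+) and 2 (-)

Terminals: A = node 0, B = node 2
Nodal analysis, taking node 2 as the 0 V reference.
Source V1 fixes V_0 = 9 V.
KCL at each unknown node (sum of currents leaving = 0; resistances in Ω):
  Node 1: (V_1 - 9)/68 + (V_1 - 0)/2700 + (V_1 - 0)/130 = 0
Collecting terms: 0.02277 × V_1 = 0.1324  =>  V_1 = 5.813 V
I_R1 = (V_0 - V_1)/R1 = (9 - 5.813)/68 = 0.04687 A
|I_R1| = 0.04687 A

Final answer: |I_R1| = 0.04687 A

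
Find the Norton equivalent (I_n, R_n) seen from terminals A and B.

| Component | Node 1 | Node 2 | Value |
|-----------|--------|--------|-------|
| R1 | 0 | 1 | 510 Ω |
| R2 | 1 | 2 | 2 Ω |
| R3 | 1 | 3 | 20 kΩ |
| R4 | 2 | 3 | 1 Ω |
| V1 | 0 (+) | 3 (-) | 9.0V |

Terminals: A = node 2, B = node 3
Find the Thévenin equivalent first; then I_n = V_th/R_th and R_n = R_th.
Step 1 — V_th is the open-circuit voltage V_A - V_B (nothing connected across the terminals).
Nodal analysis, taking node 3 as the 0 V reference.
Source V1 fixes V_0 = 9 V.
KCL at each unknown node (sum of currents leaving = 0; resistances in Ω):
  Node 1: (V_1 - 9)/510 + (V_1 - V_2)/2 + (V_1 - 0)/20000 = 0
  Node 2: (V_2 - V_1)/2 + (V_2 - 0)/1 = 0
Collecting terms (coefficients in siemens):
  0.502·V_1 - 0.5·V_2 = 0.01765
  1.5·V_2 - 0.5·V_1 = 0
Determinant D = (0.502)(1.5) - (-0.5)(-0.5) = 0.503
V_1 = [(0.01765)(1.5) - (-0.5)(0)]/D = 0.05262 V
V_2 = [(0.502)(0) - (0.01765)(-0.5)]/D = 0.01754 V
V_th = V_2 - V_3 = 0.01754 - 0 = 0.01754 V
Step 2 — R_th: zero the source — replace V1 by a short circuit (node 3 merges into node 0) — and find the resistance seen between A (node 2) and B (node 0).
Reduce the network between node 2 (A) and node 0 (B) by series/parallel combination:
  Rp1 = R1 ‖ R3 (parallel, both between nodes 0 and 1) = 1/(1/510 + 1/20000) = 497.3 Ω
  Rs1 = R2 + Rp1 (series, joined only at node 1) = 2 + 497.3 = 499.3 Ω
  Rp2 = R4 ‖ Rs1 (parallel, both between nodes 0 and 2) = 1/(1/1 + 1/499.3) = 0.998 Ω
R_th = 0.998 Ω
I_n = V_th/R_th = 0.01754/0.998 = 0.01758 A, and R_n = R_th = 0.998 Ω

Final answer: I_n = 0.01758 A, R_n = 0.998 Ω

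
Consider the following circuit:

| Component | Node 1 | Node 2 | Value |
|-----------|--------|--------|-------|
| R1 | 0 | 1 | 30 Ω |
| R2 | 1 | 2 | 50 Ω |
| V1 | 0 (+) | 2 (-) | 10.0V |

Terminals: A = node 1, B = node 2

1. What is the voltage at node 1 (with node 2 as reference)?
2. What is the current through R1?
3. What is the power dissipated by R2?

Nodal analysis, taking node 2 as the 0 V reference.
Source V1 fixes V_0 = 10 V.
KCL at each unknown node (sum of currents leaving = 0; resistances in Ω):
  Node 1: (V_1 - 10)/30 + (V_1 - 0)/50 = 0
Collecting terms: 0.05333 × V_1 = 0.3333  =>  V_1 = 6.25 V
Part 1:
  Read off the nodal solution: V_1 = 6.25 V
Part 2:
  I_R1 = (V_0 - V_1)/R1 = (10 - 6.25)/30 = 0.125 A
  Magnitude: I_R1 = 0.125 A
Part 3:
  I_R2 = (V_1 - V_2)/R2 = (6.25 - 0)/50 = 0.125 A
  P_R2 = I_R2² × R2 = (0.125)² × 50 = 0.7812 W

Final answers:
1. V_1 = 6.25 V
2. I_R1 = 0.125 A
3. P_R2 = 0.7812 W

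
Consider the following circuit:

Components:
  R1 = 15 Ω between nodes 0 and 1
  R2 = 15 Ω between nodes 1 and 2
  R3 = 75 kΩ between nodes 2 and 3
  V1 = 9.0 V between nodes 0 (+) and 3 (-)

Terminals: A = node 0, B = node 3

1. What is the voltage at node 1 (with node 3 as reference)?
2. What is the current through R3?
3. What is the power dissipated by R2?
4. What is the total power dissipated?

Nodal analysis, taking node 3 as the 0 V reference.
Source V1 fixes V_0 = 9 V.
KCL at each unknown node (sum of currents leaving = 0; resistances in Ω):
  Node 1: (V_1 - 9)/15 + (V_1 - V_2)/15 = 0
  Node 2: (V_2 - V_1)/15 + (V_2 - 0)/75000 = 0
Collecting terms (coefficients in siemens):
  0.1333·V_1 - 0.06667·V_2 = 0.6
  0.06668·V_2 - 0.06667·V_1 = 0
Determinant D = (0.1333)(0.06668) - (-0.06667)(-0.06667) = 0.004446
V_1 = [(0.6)(0.06668) - (-0.06667)(0)]/D = 8.998 V
V_2 = [(0.1333)(0) - (0.6)(-0.06667)]/D = 8.996 V
Part 1:
  Read off the nodal solution: V_1 = 8.998 V
Part 2:
  I_R3 = (V_2 - V_3)/R3 = (8.996 - 0)/75000 = 0.00012 A
  Magnitude: I_R3 = 0.00012 A
Part 3:
  I_R2 = (V_1 - V_2)/R2 = (8.998 - 8.996)/15 = 0.00012 A
  P_R2 = I_R2² × R2 = (0.00012)² × 15 = 0.0000002158 W
Part 4:
  Power in each resistor, P = (ΔV)²/R:
    P_R1 = (9 - 8.998)²/15 = 0.0000002158 W
    P_R2 = (8.998 - 8.996)²/15 = 0.0000002158 W
    P_R3 = (8.996 - 0)²/75000 = 0.001079 W
  P_total = P_R1 + P_R2 + P_R3 = 0.00108 W

Final answers:
1. V_1 = 8.998 V
2. I_R3 = 0.00012 A
3. P_R2 = 2.158e-07 W
4. P_total = 0.00108 W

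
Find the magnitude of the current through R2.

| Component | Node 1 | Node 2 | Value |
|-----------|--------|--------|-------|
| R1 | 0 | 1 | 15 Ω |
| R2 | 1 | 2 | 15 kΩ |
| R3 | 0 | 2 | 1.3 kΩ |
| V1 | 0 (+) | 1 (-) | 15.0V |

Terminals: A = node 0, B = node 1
Nodal analysis, taking node 1 as the 0 V reference.
Source V1 fixes V_0 = 15 V.
KCL at each unknown node (sum of currents leaving = 0; resistances in Ω):
  Node 2: (V_2 - 0)/15000 + (V_2 - 15)/1300 = 0
Collecting terms: 0.0008359 × V_2 = 0.01154  =>  V_2 = 13.8 V
I_R2 = (V_1 - V_2)/R2 = (0 - 13.8)/15000 = -0.0009202 A
|I_R2| = 0.0009202 A

Final answer: |I_R2| = 0.0009202 A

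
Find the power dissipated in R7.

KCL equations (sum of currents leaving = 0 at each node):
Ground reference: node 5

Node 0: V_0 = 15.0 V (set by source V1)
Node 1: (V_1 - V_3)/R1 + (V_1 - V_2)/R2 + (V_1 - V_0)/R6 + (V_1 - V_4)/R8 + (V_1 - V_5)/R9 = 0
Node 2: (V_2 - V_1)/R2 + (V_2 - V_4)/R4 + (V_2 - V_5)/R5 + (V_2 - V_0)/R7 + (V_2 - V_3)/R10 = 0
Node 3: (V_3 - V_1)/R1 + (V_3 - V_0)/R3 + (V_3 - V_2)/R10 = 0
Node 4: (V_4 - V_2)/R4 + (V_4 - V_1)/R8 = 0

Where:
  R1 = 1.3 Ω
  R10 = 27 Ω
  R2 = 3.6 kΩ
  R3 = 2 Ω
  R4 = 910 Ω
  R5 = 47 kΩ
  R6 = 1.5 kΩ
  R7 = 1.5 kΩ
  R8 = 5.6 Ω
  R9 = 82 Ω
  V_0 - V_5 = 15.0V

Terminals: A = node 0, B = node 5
Nodal analysis, taking node 5 as the 0 V reference.
Source V1 fixes V_0 = 15 V.
KCL at each unknown node (sum of currents leaving = 0; resistances in Ω):
  Node 1: (V_1 - V_3)/1.3 + (V_1 - V_2)/3600 + (V_1 - 15)/1500 + (V_1 - V_4)/5.6 + (V_1 - 0)/82 = 0
  Node 2: (V_2 - V_1)/3600 + (V_2 - V_4)/910 + (V_2 - 0)/47000 + (V_2 - 15)/1500 + (V_2 - V_3)/27 = 0
  Node 3: (V_3 - V_1)/1.3 + (V_3 - 15)/2 + (V_3 - V_2)/27 = 0
  Node 4: (V_4 - V_2)/910 + (V_4 - V_1)/5.6 = 0
Collecting terms (coefficients in siemens):
  0.9609·V_1 - 0.0002778·V_2 - 0.7692·V_3 - 0.1786·V_4 = 0.01
  0.0391·V_2 - 0.0002778·V_1 - 0.03704·V_3 - 0.001099·V_4 = 0.01
  1.306·V_3 - 0.7692·V_1 - 0.03704·V_2 = 7.5
  0.1797·V_4 - 0.1786·V_1 - 0.001099·V_2 = 0
Solving these 4 simultaneous equations (Gaussian elimination) gives:
  V_1 = 14.42 V, V_2 = 14.64 V, V_3 = 14.65 V, V_4 = 14.42 V
I_R7 = (V_0 - V_2)/R7 = (15 - 14.64)/1500 = 0.0002407 A
P_R7 = I_R7² × R7 = (0.0002407)² × 1500 = 0.00008691 W

Final answer: 8.691e-05 W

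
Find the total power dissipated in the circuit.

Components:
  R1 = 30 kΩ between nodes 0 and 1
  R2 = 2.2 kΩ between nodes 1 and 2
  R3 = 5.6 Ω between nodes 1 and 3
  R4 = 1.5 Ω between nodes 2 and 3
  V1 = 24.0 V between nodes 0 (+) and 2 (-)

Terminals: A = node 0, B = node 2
Nodal analysis, taking node 2 as the 0 V reference.
Source V1 fixes V_0 = 24 V.
KCL at each unknown node (sum of currents leaving = 0; resistances in Ω):
  Node 1: (V_1 - 24)/30000 + (V_1 - 0)/2200 + (V_1 - V_3)/5.6 = 0
  Node 3: (V_3 - V_1)/5.6 + (V_3 - 0)/1.5 = 0
Collecting terms (coefficients in siemens):
  0.1791·V_1 - 0.1786·V_3 = 0.0008
  0.8452·V_3 - 0.1786·V_1 = 0
Determinant D = (0.1791)(0.8452) - (-0.1786)(-0.1786) = 0.1195
V_1 = [(0.0008)(0.8452) - (-0.1786)(0)]/D = 0.00566 V
V_3 = [(0.1791)(0) - (0.0008)(-0.1786)]/D = 0.001196 V
Power in each resistor, P = (ΔV)²/R:
  P_R1 = (24 - 0.00566)²/30000 = 0.01919 W
  P_R2 = (0.00566 - 0)²/2200 = 0.00000001456 W
  P_R3 = (0.00566 - 0.001196)²/5.6 = 0.000003559 W
  P_R4 = (0 - 0.001196)²/1.5 = 0.0000009534 W
P_total = P_R1 + P_R2 + P_R3 + P_R4 = 0.0192 W

Final answer: 0.0192 W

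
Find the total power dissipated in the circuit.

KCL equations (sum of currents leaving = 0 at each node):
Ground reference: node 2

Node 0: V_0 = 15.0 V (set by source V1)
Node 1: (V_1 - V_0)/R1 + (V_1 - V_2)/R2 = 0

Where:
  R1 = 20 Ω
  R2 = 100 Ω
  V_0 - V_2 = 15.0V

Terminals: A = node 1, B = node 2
Nodal analysis, taking node 2 as the 0 V reference.
Source V1 fixes V_0 = 15 V.
KCL at each unknown node (sum of currents leaving = 0; resistances in Ω):
  Node 1: (V_1 - 15)/20 + (V_1 - 0)/100 = 0
Collecting terms: 0.06 × V_1 = 0.75  =>  V_1 = 12.5 V
Power in each resistor, P = (ΔV)²/R:
  P_R1 = (15 - 12.5)²/20 = 0.3125 W
  P_R2 = (12.5 - 0)²/100 = 1.562 W
P_total = P_R1 + P_R2 = 1.875 W

Final answer: 1.875 W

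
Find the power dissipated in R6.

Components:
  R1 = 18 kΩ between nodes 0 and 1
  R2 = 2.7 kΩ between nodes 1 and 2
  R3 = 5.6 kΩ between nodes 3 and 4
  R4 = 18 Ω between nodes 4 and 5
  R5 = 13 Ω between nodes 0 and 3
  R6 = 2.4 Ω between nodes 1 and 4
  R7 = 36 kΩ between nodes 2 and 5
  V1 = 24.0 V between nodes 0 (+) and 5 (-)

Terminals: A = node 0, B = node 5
Nodal analysis, taking node 5 as the 0 V reference.
Source V1 fixes V_0 = 24 V.
KCL at each unknown node (sum of currents leaving = 0; resistances in Ω):
  Node 1: (V_1 - 24)/18000 + (V_1 - V_2)/2700 + (V_1 - V_4)/2.4 = 0
  Node 2: (V_2 - V_1)/2700 + (V_2 - 0)/36000 = 0
  Node 3: (V_3 - V_4)/5600 + (V_3 - 24)/13 = 0
  Node 4: (V_4 - V_3)/5600 + (V_4 - 0)/18 + (V_4 - V_1)/2.4 = 0
Collecting terms (coefficients in siemens):
  0.4171·V_1 - 0.0003704·V_2 - 0.4167·V_4 = 0.001333
  0.0003981·V_2 - 0.0003704·V_1 = 0
  0.0771·V_3 - 0.0001786·V_4 = 1.846
  0.4724·V_4 - 0.4167·V_1 - 0.0001786·V_3 = 0
Solving these 4 simultaneous equations (Gaussian elimination) gives:
  V_1 = 0.1037 V, V_2 = 0.09644 V, V_3 = 23.94 V, V_4 = 0.1005 V
I_R6 = (V_1 - V_4)/R6 = (0.1037 - 0.1005)/2.4 = 0.001325 A
P_R6 = I_R6² × R6 = (0.001325)² × 2.4 = 0.000004213 W

Final answer: 4.213e-06 W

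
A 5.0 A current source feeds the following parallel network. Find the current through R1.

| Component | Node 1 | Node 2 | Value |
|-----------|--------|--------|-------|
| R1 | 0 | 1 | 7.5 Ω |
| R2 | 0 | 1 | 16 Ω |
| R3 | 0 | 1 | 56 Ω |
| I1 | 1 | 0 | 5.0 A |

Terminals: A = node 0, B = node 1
All resistors sit directly between nodes 0 and 1, so they are in parallel and share one voltage V; the full source current 5 A splits among them.
1/R_par = 1/7.5 + 1/16 + 1/56 = 0.2137 S  =>  R_par = 4.68 Ω
V = I × R_par = 5 × 4.68 = 23.4 V
I_R1 = V/R1 = 23.4/7.5 = 3.12 A

Final answer: 3.12 A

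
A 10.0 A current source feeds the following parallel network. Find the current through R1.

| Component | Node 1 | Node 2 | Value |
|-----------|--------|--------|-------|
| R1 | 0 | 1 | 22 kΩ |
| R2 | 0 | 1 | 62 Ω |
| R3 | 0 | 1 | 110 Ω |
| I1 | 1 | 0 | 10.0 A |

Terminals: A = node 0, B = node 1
All resistors sit directly between nodes 0 and 1, so they are in parallel and share one voltage V; the full source current 10 A splits among them.
1/R_par = 1/22000 + 1/62 + 1/110 = 0.02527 S  =>  R_par = 39.58 Ω
V = I × R_par = 10 × 39.58 = 395.8 V
I_R1 = V/R1 = 395.8/22000 = 0.01799 A

Final answer: 0.01799 A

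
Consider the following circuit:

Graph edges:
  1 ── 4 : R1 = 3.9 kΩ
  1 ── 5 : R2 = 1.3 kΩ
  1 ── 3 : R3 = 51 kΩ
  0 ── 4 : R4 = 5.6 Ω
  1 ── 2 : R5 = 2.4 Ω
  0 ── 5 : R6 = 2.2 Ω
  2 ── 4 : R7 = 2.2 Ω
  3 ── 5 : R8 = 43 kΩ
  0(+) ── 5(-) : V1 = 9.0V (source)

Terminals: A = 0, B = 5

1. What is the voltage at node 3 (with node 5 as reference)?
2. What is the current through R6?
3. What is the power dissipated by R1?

Nodal analysis, taking node 5 as the 0 V reference.
Source V1 fixes V_0 = 9 V.
KCL at each unknown node (sum of currents leaving = 0; resistances in Ω):
  Node 1: (V_1 - V_4)/3900 + (V_1 - 0)/1300 + (V_1 - V_3)/51000 + (V_1 - V_2)/2.4 = 0
  Node 2: (V_2 - V_1)/2.4 + (V_2 - V_4)/2.2 = 0
  Node 3: (V_3 - V_1)/51000 + (V_3 - 0)/43000 = 0
  Node 4: (V_4 - V_1)/3900 + (V_4 - 9)/5.6 + (V_4 - V_2)/2.2 = 0
Collecting terms (coefficients in siemens):
  0.4177·V_1 - 0.4167·V_2 - 0.00001961·V_3 - 0.0002564·V_4 = 0
  0.8712·V_2 - 0.4167·V_1 - 0.4545·V_4 = 0
  0.00004286·V_3 - 0.00001961·V_1 = 0
  0.6334·V_4 - 0.0002564·V_1 - 0.4545·V_2 = 1.607
Solving these 4 simultaneous equations (Gaussian elimination) gives:
  V_1 = 8.929 V, V_2 = 8.946 V, V_3 = 4.085 V, V_4 = 8.961 V
Part 1:
  Read off the nodal solution: V_3 = 4.085 V
Part 2:
  I_R6 = (V_0 - V_5)/R6 = (9 - 0)/2.2 = 4.091 A
  Magnitude: I_R6 = 4.091 A
Part 3:
  I_R1 = (V_1 - V_4)/R1 = (8.929 - 8.961)/3900 = -0.000008204 A
  P_R1 = I_R1² × R1 = (-0.000008204)² × 3900 = 0.0000002625 W

Final answers:
1. V_3 = 4.085 V
2. I_R6 = 4.091 A
3. P_R1 = 2.625e-07 W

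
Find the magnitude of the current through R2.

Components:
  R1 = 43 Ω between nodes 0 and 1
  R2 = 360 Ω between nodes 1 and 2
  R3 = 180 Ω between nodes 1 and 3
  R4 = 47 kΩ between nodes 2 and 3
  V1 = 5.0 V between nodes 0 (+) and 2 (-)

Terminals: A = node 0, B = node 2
Nodal analysis, taking node 2 as the 0 V reference.
Source V1 fixes V_0 = 5 V.
KCL at each unknown node (sum of currents leaving = 0; resistances in Ω):
  Node 1: (V_1 - 5)/43 + (V_1 - 0)/360 + (V_1 - V_3)/180 = 0
  Node 3: (V_3 - V_1)/180 + (V_3 - 0)/47000 = 0
Collecting terms (coefficients in siemens):
  0.03159·V_1 - 0.005556·V_3 = 0.1163
  0.005577·V_3 - 0.005556·V_1 = 0
Determinant D = (0.03159)(0.005577) - (-0.005556)(-0.005556) = 0.0001453
V_1 = [(0.1163)(0.005577) - (-0.005556)(0)]/D = 4.463 V
V_3 = [(0.03159)(0) - (0.1163)(-0.005556)]/D = 4.446 V
I_R2 = (V_1 - V_2)/R2 = (4.463 - 0)/360 = 0.0124 A
|I_R2| = 0.0124 A

Final answer: |I_R2| = 0.0124 A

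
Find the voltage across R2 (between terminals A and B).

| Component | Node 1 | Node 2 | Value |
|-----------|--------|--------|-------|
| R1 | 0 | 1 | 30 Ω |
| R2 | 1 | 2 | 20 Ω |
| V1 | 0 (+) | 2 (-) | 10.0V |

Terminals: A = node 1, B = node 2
R1 and R2 are in series across V1 (node 0 → node 1 → node 2), and the output A–B is taken across R2, so this is a voltage divider.
Series current: I = V1/(R1 + R2) = 10/(30 + 20) = 10/50 = 0.2 A
V_R2 = I × R2 = V1 × R2/(R1 + R2) = 10 × 20/50 = 4 V

Final answer: 4 V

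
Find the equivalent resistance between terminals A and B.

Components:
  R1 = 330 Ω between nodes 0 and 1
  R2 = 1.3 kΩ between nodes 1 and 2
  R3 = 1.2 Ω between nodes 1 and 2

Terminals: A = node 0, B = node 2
Reduce the network between node 0 (A) and node 2 (B) by series/parallel combination:
  Rp1 = R2 ‖ R3 (parallel, both between nodes 1 and 2) = 1/(1/1300 + 1/1.2) = 1.199 Ω
  Rs1 = R1 + Rp1 (series, joined only at node 1) = 330 + 1.199 = 331.2 Ω
R_eq = 331.2 Ω

Final answer: 331.2 Ω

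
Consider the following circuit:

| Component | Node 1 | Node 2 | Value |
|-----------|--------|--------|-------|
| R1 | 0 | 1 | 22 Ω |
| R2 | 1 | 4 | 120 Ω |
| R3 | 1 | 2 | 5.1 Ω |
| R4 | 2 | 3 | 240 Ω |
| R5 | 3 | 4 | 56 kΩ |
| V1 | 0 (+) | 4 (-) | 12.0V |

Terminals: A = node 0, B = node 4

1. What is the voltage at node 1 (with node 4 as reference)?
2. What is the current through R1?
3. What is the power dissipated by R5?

Nodal analysis, taking node 4 as the 0 V reference.
Source V1 fixes V_0 = 12 V.
KCL at each unknown node (sum of currents leaving = 0; resistances in Ω):
  Node 1: (V_1 - 12)/22 + (V_1 - 0)/120 + (V_1 - V_2)/5.1 = 0
  Node 2: (V_2 - V_1)/5.1 + (V_2 - V_3)/240 = 0
  Node 3: (V_3 - V_2)/240 + (V_3 - 0)/56000 = 0
Collecting terms (coefficients in siemens):
  0.2499·V_1 - 0.1961·V_2 = 0.5455
  0.2002·V_2 - 0.1961·V_1 - 0.004167·V_3 = 0
  0.004185·V_3 - 0.004167·V_2 = 0
Solving these 3 simultaneous equations (Gaussian elimination) gives:
  V_1 = 10.14 V, V_2 = 10.14 V, V_3 = 10.09 V
Part 1:
  Read off the nodal solution: V_1 = 10.14 V
Part 2:
  I_R1 = (V_0 - V_1)/R1 = (12 - 10.14)/22 = 0.08466 A
  Magnitude: I_R1 = 0.08466 A
Part 3:
  I_R5 = (V_3 - V_4)/R5 = (10.09 - 0)/56000 = 0.0001802 A
  P_R5 = I_R5² × R5 = (0.0001802)² × 56000 = 0.001819 W

Final answers:
1. V_1 = 10.14 V
2. I_R1 = 0.08466 A
3. P_R5 = 0.001819 W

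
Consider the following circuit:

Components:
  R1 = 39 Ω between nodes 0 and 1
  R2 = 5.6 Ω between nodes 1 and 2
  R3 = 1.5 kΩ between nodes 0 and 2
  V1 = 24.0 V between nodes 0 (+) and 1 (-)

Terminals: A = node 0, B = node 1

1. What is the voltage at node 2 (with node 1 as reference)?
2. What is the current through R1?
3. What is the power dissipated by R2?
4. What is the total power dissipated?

Nodal analysis, taking node 1 as the 0 V reference.
Source V1 fixes V_0 = 24 V.
KCL at each unknown node (sum of currents leaving = 0; resistances in Ω):
  Node 2: (V_2 - 0)/5.6 + (V_2 - 24)/1500 = 0
Collecting terms: 0.1792 × V_2 = 0.016  =>  V_2 = 0.08927 V
Part 1:
  Read off the nodal solution: V_2 = 0.08927 V
Part 2:
  I_R1 = (V_0 - V_1)/R1 = (24 - 0)/39 = 0.6154 A
  Magnitude: I_R1 = 0.6154 A
Part 3:
  I_R2 = (V_1 - V_2)/R2 = (0 - 0.08927)/5.6 = -0.01594 A
  P_R2 = I_R2² × R2 = (-0.01594)² × 5.6 = 0.001423 W
Part 4:
  Power in each resistor, P = (ΔV)²/R:
    P_R1 = (24 - 0)²/39 = 14.77 W
    P_R2 = (0 - 0.08927)²/5.6 = 0.001423 W
    P_R3 = (24 - 0.08927)²/1500 = 0.3811 W
  P_total = P_R1 + P_R2 + P_R3 = 15.15 W

Final answers:
1. V_2 = 0.08927 V
2. I_R1 = 0.6154 A
3. P_R2 = 0.001423 W
4. P_total = 15.15 W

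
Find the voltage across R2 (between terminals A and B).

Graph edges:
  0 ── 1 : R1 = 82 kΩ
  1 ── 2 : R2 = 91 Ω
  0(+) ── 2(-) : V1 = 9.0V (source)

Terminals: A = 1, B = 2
R1 and R2 are in series across V1 (node 0 → node 1 → node 2), and the output A–B is taken across R2, so this is a voltage divider.
Series current: I = V1/(R1 + R2) = 9/(82000 + 91) = 9/82090 = 0.0001096 A
V_R2 = I × R2 = V1 × R2/(R1 + R2) = 9 × 91/82090 = 0.009977 V

Final answer: 0.009977 V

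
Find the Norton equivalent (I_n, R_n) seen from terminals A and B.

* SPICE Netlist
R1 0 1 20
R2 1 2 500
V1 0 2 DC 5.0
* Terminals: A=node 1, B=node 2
Find the Thévenin equivalent first; then I_n = V_th/R_th and R_n = R_th.
Step 1 — V_th is the open-circuit voltage V_A - V_B (nothing connected across the terminals).
Nodal analysis, taking node 2 as the 0 V reference.
Source V1 fixes V_0 = 5 V.
KCL at each unknown node (sum of currents leaving = 0; resistances in Ω):
  Node 1: (V_1 - 5)/20 + (V_1 - 0)/500 = 0
Collecting terms: 0.052 × V_1 = 0.25  =>  V_1 = 4.808 V
V_th = V_1 - V_2 = 4.808 - 0 = 4.808 V
Step 2 — R_th: zero the source — replace V1 by a short circuit (node 2 merges into node 0) — and find the resistance seen between A (node 1) and B (node 0).
Reduce the network between node 1 (A) and node 0 (B) by series/parallel combination:
  Rp1 = R1 ‖ R2 (parallel, both between nodes 0 and 1) = 1/(1/20 + 1/500) = 19.23 Ω
R_th = 19.23 Ω
I_n = V_th/R_th = 4.808/19.23 = 0.25 A, and R_n = R_th = 19.23 Ω

Final answer: I_n = 0.25 A, R_n = 19.23 Ω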